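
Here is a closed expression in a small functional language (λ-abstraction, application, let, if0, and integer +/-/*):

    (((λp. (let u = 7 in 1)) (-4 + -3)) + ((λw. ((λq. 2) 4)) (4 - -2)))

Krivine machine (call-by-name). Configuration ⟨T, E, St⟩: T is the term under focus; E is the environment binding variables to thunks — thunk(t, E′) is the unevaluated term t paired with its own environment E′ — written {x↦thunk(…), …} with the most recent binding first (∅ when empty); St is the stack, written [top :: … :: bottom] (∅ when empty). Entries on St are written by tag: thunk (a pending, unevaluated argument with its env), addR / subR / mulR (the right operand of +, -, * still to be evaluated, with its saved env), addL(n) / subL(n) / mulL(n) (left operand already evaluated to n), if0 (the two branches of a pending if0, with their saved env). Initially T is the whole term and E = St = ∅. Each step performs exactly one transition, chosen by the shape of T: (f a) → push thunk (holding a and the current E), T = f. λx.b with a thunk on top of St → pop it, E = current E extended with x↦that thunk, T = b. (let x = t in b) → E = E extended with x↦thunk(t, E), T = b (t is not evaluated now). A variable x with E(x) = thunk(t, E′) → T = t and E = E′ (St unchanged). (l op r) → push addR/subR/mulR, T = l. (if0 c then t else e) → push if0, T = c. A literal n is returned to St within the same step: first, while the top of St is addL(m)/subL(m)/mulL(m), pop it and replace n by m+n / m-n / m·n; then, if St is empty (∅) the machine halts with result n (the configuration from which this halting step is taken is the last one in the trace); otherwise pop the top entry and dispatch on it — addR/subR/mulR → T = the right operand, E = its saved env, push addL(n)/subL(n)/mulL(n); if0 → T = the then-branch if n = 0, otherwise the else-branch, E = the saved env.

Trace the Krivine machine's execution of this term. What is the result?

Answer: 3

Execution trace:
0. ⟨T=(((λp. (let u = 7 in 1)) (-4 + -3)) + ((λw. ((λq. 2) 4)) (4 - -2))); E=∅; St=∅⟩
1. ⟨T=((λp. (let u = 7 in 1)) (-4 + -3)); E=∅; St=[addR]⟩
2. ⟨T=(λp. (let u = 7 in 1)); E=∅; St=[thunk :: addR]⟩
3. ⟨T=(let u = 7 in 1); E={p↦thunk((-4 + -3), ∅)}; St=[addR]⟩
4. ⟨T=1; E={u↦thunk(7, {p↦thunk((-4 + -3), ∅)}), p↦thunk((-4 + -3), ∅)}; St=[addR]⟩
5. ⟨T=((λw. ((λq. 2) 4)) (4 - -2)); E=∅; St=[addL(1)]⟩
6. ⟨T=(λw. ((λq. 2) 4)); E=∅; St=[thunk :: addL(1)]⟩
7. ⟨T=((λq. 2) 4); E={w↦thunk((4 - -2), ∅)}; St=[addL(1)]⟩
8. ⟨T=(λq. 2); E={w↦thunk((4 - -2), ∅)}; St=[thunk :: addL(1)]⟩
9. ⟨T=2; E={q↦thunk(4, {w↦thunk((4 - -2), ∅)}), w↦thunk((4 - -2), ∅)}; St=[addL(1)]⟩
→ final value 3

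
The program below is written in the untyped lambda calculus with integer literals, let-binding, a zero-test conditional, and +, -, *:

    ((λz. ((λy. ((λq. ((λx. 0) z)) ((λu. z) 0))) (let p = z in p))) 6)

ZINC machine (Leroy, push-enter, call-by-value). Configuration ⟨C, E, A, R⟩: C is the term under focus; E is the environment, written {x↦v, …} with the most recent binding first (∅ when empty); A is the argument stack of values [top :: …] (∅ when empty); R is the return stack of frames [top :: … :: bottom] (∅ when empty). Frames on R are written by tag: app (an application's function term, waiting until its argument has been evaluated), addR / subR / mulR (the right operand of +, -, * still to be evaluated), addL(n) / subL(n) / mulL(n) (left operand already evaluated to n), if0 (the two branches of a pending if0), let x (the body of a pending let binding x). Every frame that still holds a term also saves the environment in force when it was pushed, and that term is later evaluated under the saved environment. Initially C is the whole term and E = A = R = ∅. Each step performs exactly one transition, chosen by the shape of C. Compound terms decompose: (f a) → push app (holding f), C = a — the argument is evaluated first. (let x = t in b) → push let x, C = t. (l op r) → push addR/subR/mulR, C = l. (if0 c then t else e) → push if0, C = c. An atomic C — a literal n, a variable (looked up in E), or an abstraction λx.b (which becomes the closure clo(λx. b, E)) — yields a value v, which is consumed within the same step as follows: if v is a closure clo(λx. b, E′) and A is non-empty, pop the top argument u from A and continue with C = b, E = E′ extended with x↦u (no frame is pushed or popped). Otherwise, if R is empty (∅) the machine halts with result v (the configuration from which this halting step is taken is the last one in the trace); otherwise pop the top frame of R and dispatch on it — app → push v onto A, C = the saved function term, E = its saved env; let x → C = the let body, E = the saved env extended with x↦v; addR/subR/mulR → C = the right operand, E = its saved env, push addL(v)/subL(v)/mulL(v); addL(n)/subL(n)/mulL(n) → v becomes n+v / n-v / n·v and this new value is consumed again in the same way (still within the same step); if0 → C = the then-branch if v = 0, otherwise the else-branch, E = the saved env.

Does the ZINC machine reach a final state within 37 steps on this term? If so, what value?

t=0: ⟨C=((λz. ((λy. ((λq. ((λx. 0) z)) ((λu. z) 0))) (let p = z in p))) 6); E=∅; A=∅; R=∅⟩
t=1: ⟨C=6; E=∅; A=∅; R=[app]⟩
t=2: ⟨C=(λz. ((λy. ((λq. ((λx. 0) z)) ((λu. z) 0))) (let p = z in p))); E=∅; A=[6]; R=∅⟩
t=3: ⟨C=((λy. ((λq. ((λx. 0) z)) ((λu. z) 0))) (let p = z in p)); E={z↦6}; A=∅; R=∅⟩
t=4: ⟨C=(let p = z in p); E={z↦6}; A=∅; R=[app]⟩
t=5: ⟨C=z; E={z↦6}; A=∅; R=[let p :: app]⟩
t=6: ⟨C=p; E={p↦6, z↦6}; A=∅; R=[app]⟩
t=7: ⟨C=(λy. ((λq. ((λx. 0) z)) ((λu. z) 0))); E={z↦6}; A=[6]; R=∅⟩
t=8: ⟨C=((λq. ((λx. 0) z)) ((λu. z) 0)); E={y↦6, z↦6}; A=∅; R=∅⟩
t=9: ⟨C=((λu. z) 0); E={y↦6, z↦6}; A=∅; R=[app]⟩
t=10: ⟨C=0; E={y↦6, z↦6}; A=∅; R=[app :: app]⟩
t=11: ⟨C=(λu. z); E={y↦6, z↦6}; A=[0]; R=[app]⟩
t=12: ⟨C=z; E={u↦0, y↦6, z↦6}; A=∅; R=[app]⟩
t=13: ⟨C=(λq. ((λx. 0) z)); E={y↦6, z↦6}; A=[6]; R=∅⟩
t=14: ⟨C=((λx. 0) z); E={q↦6, y↦6, z↦6}; A=∅; R=∅⟩
t=15: ⟨C=z; E={q↦6, y↦6, z↦6}; A=∅; R=[app]⟩
t=16: ⟨C=(λx. 0); E={q↦6, y↦6, z↦6}; A=[6]; R=∅⟩
t=17: ⟨C=0; E={x↦6, q↦6, y↦6, z↦6}; A=∅; R=∅⟩
→ final value 0

Answer: 0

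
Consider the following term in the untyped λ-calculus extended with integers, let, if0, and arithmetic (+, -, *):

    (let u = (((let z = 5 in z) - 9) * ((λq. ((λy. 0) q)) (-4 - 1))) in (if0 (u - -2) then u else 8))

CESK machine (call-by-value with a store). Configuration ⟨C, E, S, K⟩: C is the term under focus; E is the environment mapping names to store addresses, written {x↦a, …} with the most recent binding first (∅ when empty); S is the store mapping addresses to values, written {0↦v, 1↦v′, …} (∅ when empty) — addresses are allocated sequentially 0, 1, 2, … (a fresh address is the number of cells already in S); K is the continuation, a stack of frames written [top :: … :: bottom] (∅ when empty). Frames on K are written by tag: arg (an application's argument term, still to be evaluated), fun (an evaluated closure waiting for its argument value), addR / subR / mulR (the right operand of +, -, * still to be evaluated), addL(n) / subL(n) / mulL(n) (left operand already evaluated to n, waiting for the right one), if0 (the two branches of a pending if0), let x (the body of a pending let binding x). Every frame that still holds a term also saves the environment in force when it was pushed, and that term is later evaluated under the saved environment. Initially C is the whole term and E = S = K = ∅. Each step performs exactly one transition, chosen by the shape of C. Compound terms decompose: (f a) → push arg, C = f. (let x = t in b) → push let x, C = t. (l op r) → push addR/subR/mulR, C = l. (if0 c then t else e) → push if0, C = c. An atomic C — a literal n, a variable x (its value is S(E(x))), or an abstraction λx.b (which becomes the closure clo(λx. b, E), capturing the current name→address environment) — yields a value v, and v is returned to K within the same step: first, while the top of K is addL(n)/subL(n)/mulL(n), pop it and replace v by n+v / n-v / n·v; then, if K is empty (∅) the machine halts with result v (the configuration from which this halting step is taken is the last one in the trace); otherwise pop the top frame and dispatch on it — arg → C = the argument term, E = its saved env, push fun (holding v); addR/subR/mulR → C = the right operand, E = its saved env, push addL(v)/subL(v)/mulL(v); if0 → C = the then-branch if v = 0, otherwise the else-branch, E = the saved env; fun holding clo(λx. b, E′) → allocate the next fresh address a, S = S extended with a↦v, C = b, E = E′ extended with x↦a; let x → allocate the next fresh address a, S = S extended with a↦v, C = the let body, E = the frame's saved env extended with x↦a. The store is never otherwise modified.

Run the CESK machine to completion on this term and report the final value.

Answer: 8

Machine steps:
[0] <C=(let u = (((let z = 5 in z) - 9) * ((λq. ((λy. 0) q)) (-4 - 1))) in (if0 (u - -2) then u else 8)), E=∅, S=∅, K=∅>
[1] <C=(((let z = 5 in z) - 9) * ((λq. ((λy. 0) q)) (-4 - 1))), E=∅, S=∅, K=[let u]>
[2] <C=((let z = 5 in z) - 9), E=∅, S=∅, K=[mulR :: let u]>
[3] <C=(let z = 5 in z), E=∅, S=∅, K=[subR :: mulR :: let u]>
[4] <C=5, E=∅, S=∅, K=[let z :: subR :: mulR :: let u]>
[5] <C=z, E={z↦0}, S={0↦5}, K=[subR :: mulR :: let u]>
[6] <C=9, E=∅, S={0↦5}, K=[subL(5) :: mulR :: let u]>
[7] <C=((λq. ((λy. 0) q)) (-4 - 1)), E=∅, S={0↦5}, K=[mulL(-4) :: let u]>
[8] <C=(λq. ((λy. 0) q)), E=∅, S={0↦5}, K=[arg :: mulL(-4) :: let u]>
[9] <C=(-4 - 1), E=∅, S={0↦5}, K=[fun :: mulL(-4) :: let u]>
[10] <C=-4, E=∅, S={0↦5}, K=[subR :: fun :: mulL(-4) :: let u]>
[11] <C=1, E=∅, S={0↦5}, K=[subL(-4) :: fun :: mulL(-4) :: let u]>
[12] <C=((λy. 0) q), E={q↦1}, S={0↦5, 1↦-5}, K=[mulL(-4) :: let u]>
[13] <C=(λy. 0), E={q↦1}, S={0↦5, 1↦-5}, K=[arg :: mulL(-4) :: let u]>
[14] <C=q, E={q↦1}, S={0↦5, 1↦-5}, K=[fun :: mulL(-4) :: let u]>
[15] <C=0, E={y↦2, q↦1}, S={0↦5, 1↦-5, 2↦-5}, K=[mulL(-4) :: let u]>
[16] <C=(if0 (u - -2) then u else 8), E={u↦3}, S={0↦5, 1↦-5, 2↦-5, 3↦0}, K=∅>
[17] <C=(u - -2), E={u↦3}, S={0↦5, 1↦-5, 2↦-5, 3↦0}, K=[if0]>
[18] <C=u, E={u↦3}, S={0↦5, 1↦-5, 2↦-5, 3↦0}, K=[subR :: if0]>
[19] <C=-2, E={u↦3}, S={0↦5, 1↦-5, 2↦-5, 3↦0}, K=[subL(0) :: if0]>
[20] <C=8, E={u↦3}, S={0↦5, 1↦-5, 2↦-5, 3↦0}, K=∅>
→ final value 8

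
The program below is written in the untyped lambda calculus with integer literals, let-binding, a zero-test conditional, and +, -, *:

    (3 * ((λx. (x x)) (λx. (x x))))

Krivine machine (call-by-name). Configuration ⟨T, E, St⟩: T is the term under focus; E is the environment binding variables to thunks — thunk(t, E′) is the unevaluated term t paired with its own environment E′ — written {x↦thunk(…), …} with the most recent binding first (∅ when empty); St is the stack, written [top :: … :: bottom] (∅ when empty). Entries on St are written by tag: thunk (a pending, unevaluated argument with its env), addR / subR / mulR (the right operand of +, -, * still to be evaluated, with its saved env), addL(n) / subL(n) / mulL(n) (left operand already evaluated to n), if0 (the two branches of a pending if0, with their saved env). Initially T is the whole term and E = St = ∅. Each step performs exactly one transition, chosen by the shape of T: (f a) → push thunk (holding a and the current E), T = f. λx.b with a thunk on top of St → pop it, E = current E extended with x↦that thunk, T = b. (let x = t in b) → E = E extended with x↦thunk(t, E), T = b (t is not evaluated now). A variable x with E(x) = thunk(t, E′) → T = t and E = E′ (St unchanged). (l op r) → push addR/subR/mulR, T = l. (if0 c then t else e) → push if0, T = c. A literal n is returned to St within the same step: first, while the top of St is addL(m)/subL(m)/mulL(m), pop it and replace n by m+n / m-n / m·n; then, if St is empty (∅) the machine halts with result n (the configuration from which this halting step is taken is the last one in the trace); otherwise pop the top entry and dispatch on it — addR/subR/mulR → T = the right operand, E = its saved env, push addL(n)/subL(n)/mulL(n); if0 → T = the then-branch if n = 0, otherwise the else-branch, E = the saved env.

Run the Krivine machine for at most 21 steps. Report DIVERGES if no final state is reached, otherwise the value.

t=0: <T=(3 * ((λx. (x x)) (λx. (x x)))), E=∅, St=∅>
t=1: <T=3, E=∅, St=[mulR]>
t=2: <T=((λx. (x x)) (λx. (x x))), E=∅, St=[mulL(3)]>
t=3: <T=(λx. (x x)), E=∅, St=[thunk :: mulL(3)]>
t=4: <T=(x x), E={x↦thunk((λx. (x x)), ∅)}, St=[mulL(3)]>
t=5: <T=x, E={x↦thunk((λx. (x x)), ∅)}, St=[thunk :: mulL(3)]>
t=6: <T=(λx. (x x)), E=∅, St=[thunk :: mulL(3)]>
t=7: <T=(x x), E={x↦thunk(x, {x↦thunk((λx. (x x)), ∅)})}, St=[mulL(3)]>
t=8: <T=x, E={x↦thunk(x, {x↦thunk((λx. (x x)), ∅)})}, St=[thunk :: mulL(3)]>
t=9: <T=x, E={x↦thunk((λx. (x x)), ∅)}, St=[thunk :: mulL(3)]>
t=10: <T=(λx. (x x)), E=∅, St=[thunk :: mulL(3)]>
t=11: <T=(x x), E={x↦thunk(x, {x↦thunk(x, {x↦thunk((λx. (x x)), ∅)})})}, St=[mulL(3)]>
t=12: <T=x, E={x↦thunk(x, {x↦thunk(x, {x↦thunk((λx. (x x)), ∅)})})}, St=[thunk :: mulL(3)]>
t=13: <T=x, E={x↦thunk(x, {x↦thunk((λx. (x x)), ∅)})}, St=[thunk :: mulL(3)]>
t=14: <T=x, E={x↦thunk((λx. (x x)), ∅)}, St=[thunk :: mulL(3)]>
t=15: <T=(λx. (x x)), E=∅, St=[thunk :: mulL(3)]>
t=16: <T=(x x), E={x↦thunk(x, {x↦thunk(x, {x↦thunk(x, {x↦thunk((λx. (x x)), ∅)})})})}, St=[mulL(3)]>
t=17: <T=x, E={x↦thunk(x, {x↦thunk(x, {x↦thunk(x, {x↦thunk((λx. (x x)), ∅)})})})}, St=[thunk :: mulL(3)]>
t=18: <T=x, E={x↦thunk(x, {x↦thunk(x, {x↦thunk((λx. (x x)), ∅)})})}, St=[thunk :: mulL(3)]>
t=19: <T=x, E={x↦thunk(x, {x↦thunk((λx. (x x)), ∅)})}, St=[thunk :: mulL(3)]>
t=20: <T=x, E={x↦thunk((λx. (x x)), ∅)}, St=[thunk :: mulL(3)]>
t=21: <T=(λx. (x x)), E=∅, St=[thunk :: mulL(3)]>
→ 21 transitions taken and the configuration is still not final: no result within 21 steps

Answer: DIVERGES (no final state within 21 steps)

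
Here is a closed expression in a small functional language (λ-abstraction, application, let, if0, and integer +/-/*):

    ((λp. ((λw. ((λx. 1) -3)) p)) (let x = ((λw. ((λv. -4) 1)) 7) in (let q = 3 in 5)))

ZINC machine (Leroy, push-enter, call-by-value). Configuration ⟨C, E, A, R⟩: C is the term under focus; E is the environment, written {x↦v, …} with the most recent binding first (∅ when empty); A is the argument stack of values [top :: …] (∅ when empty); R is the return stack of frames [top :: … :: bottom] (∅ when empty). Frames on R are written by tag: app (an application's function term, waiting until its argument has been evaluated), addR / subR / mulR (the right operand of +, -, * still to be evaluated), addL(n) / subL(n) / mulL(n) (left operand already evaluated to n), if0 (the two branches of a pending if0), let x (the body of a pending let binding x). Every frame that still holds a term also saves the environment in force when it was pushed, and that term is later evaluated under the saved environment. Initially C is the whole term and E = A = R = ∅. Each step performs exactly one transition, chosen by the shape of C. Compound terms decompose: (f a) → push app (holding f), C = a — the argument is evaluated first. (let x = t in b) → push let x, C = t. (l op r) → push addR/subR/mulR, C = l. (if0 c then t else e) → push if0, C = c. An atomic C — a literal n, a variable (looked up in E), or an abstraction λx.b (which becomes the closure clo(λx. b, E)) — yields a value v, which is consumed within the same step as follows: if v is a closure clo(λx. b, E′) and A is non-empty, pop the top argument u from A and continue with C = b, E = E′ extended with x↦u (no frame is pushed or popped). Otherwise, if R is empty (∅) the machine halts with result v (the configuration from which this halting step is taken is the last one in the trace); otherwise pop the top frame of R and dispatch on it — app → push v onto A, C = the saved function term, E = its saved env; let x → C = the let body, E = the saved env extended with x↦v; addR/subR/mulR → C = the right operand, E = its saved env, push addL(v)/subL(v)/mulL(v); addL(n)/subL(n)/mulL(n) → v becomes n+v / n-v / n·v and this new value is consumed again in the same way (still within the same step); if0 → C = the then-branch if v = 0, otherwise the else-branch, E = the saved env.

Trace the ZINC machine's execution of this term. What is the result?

t=0: [C=((λp. ((λw. ((λx. 1) -3)) p)) (let x = ((λw. ((λv. -4) 1)) 7) in (let q = 3 in 5))) | E=∅ | A=∅ | R=∅]
t=1: [C=(let x = ((λw. ((λv. -4) 1)) 7) in (let q = 3 in 5)) | E=∅ | A=∅ | R=[app]]
t=2: [C=((λw. ((λv. -4) 1)) 7) | E=∅ | A=∅ | R=[let x :: app]]
t=3: [C=7 | E=∅ | A=∅ | R=[app :: let x :: app]]
t=4: [C=(λw. ((λv. -4) 1)) | E=∅ | A=[7] | R=[let x :: app]]
t=5: [C=((λv. -4) 1) | E={w↦7} | A=∅ | R=[let x :: app]]
t=6: [C=1 | E={w↦7} | A=∅ | R=[app :: let x :: app]]
t=7: [C=(λv. -4) | E={w↦7} | A=[1] | R=[let x :: app]]
t=8: [C=-4 | E={v↦1, w↦7} | A=∅ | R=[let x :: app]]
t=9: [C=(let q = 3 in 5) | E={x↦-4} | A=∅ | R=[app]]
t=10: [C=3 | E={x↦-4} | A=∅ | R=[let q :: app]]
t=11: [C=5 | E={q↦3, x↦-4} | A=∅ | R=[app]]
t=12: [C=(λp. ((λw. ((λx. 1) -3)) p)) | E=∅ | A=[5] | R=∅]
t=13: [C=((λw. ((λx. 1) -3)) p) | E={p↦5} | A=∅ | R=∅]
t=14: [C=p | E={p↦5} | A=∅ | R=[app]]
t=15: [C=(λw. ((λx. 1) -3)) | E={p↦5} | A=[5] | R=∅]
t=16: [C=((λx. 1) -3) | E={w↦5, p↦5} | A=∅ | R=∅]
t=17: [C=-3 | E={w↦5, p↦5} | A=∅ | R=[app]]
t=18: [C=(λx. 1) | E={w↦5, p↦5} | A=[-3] | R=∅]
t=19: [C=1 | E={x↦-3, w↦5, p↦5} | A=∅ | R=∅]
→ final value 1

Answer: 1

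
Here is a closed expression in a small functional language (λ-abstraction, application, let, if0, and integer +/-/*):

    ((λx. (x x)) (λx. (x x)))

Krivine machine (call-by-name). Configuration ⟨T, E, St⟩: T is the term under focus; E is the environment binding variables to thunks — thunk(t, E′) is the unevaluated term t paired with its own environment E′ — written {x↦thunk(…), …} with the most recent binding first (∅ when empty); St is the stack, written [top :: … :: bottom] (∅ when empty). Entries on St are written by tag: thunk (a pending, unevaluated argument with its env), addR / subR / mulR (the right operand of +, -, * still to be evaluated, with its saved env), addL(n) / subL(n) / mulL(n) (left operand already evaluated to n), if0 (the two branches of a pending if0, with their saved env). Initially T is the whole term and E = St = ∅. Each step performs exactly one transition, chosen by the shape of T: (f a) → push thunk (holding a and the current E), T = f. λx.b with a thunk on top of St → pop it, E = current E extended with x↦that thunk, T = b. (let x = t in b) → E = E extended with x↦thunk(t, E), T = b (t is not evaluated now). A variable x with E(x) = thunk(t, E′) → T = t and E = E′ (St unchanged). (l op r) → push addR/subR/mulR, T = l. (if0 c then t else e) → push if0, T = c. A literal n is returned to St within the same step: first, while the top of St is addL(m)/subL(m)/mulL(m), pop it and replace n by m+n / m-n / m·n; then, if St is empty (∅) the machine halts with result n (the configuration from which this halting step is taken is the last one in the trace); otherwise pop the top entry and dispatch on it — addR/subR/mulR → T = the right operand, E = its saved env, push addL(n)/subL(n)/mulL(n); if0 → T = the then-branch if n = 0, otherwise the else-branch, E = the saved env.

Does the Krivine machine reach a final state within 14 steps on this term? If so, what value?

t=0: ⟨T=((λx. (x x)) (λx. (x x))); E=∅; St=∅⟩
t=1: ⟨T=(λx. (x x)); E=∅; St=[thunk]⟩
t=2: ⟨T=(x x); E={x↦thunk((λx. (x x)), ∅)}; St=∅⟩
t=3: ⟨T=x; E={x↦thunk((λx. (x x)), ∅)}; St=[thunk]⟩
t=4: ⟨T=(λx. (x x)); E=∅; St=[thunk]⟩
t=5: ⟨T=(x x); E={x↦thunk(x, {x↦thunk((λx. (x x)), ∅)})}; St=∅⟩
t=6: ⟨T=x; E={x↦thunk(x, {x↦thunk((λx. (x x)), ∅)})}; St=[thunk]⟩
t=7: ⟨T=x; E={x↦thunk((λx. (x x)), ∅)}; St=[thunk]⟩
t=8: ⟨T=(λx. (x x)); E=∅; St=[thunk]⟩
t=9: ⟨T=(x x); E={x↦thunk(x, {x↦thunk(x, {x↦thunk((λx. (x x)), ∅)})})}; St=∅⟩
t=10: ⟨T=x; E={x↦thunk(x, {x↦thunk(x, {x↦thunk((λx. (x x)), ∅)})})}; St=[thunk]⟩
t=11: ⟨T=x; E={x↦thunk(x, {x↦thunk((λx. (x x)), ∅)})}; St=[thunk]⟩
t=12: ⟨T=x; E={x↦thunk((λx. (x x)), ∅)}; St=[thunk]⟩
t=13: ⟨T=(λx. (x x)); E=∅; St=[thunk]⟩
t=14: ⟨T=(x x); E={x↦thunk(x, {x↦thunk(x, {x↦thunk(x, {x↦thunk((λx. (x x)), ∅)})})})}; St=∅⟩
→ 14 transitions taken and the configuration is still not final: no result within 14 steps

Answer: DIVERGES (no final state within 14 steps)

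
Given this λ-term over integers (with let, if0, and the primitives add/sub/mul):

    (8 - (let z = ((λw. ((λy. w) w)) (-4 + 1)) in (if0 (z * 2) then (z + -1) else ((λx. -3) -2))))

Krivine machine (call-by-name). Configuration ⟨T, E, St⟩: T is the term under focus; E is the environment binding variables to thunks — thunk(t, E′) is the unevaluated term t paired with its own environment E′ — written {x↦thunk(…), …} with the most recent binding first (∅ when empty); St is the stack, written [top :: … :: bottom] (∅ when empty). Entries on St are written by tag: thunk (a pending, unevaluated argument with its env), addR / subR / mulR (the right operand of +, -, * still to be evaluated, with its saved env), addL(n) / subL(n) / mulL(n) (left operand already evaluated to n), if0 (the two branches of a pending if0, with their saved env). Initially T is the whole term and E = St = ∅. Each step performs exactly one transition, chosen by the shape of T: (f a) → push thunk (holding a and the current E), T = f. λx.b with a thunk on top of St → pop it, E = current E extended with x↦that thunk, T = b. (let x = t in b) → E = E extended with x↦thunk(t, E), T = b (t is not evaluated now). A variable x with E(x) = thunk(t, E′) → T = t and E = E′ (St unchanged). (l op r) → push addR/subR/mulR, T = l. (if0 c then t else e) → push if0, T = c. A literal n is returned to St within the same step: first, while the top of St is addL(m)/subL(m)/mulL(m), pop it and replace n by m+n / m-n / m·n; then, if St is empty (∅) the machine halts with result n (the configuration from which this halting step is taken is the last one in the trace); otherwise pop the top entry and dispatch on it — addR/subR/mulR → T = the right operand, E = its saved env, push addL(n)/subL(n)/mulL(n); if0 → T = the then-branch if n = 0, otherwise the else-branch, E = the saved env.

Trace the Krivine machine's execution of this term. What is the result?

Answer: 11

Derivation:
0. <T=(8 - (let z = ((λw. ((λy. w) w)) (-4 + 1)) in (if0 (z * 2) then (z + -1) else ((λx. -3) -2)))), E=∅, St=∅>
1. <T=8, E=∅, St=[subR]>
2. <T=(let z = ((λw. ((λy. w) w)) (-4 + 1)) in (if0 (z * 2) then (z + -1) else ((λx. -3) -2))), E=∅, St=[subL(8)]>
3. <T=(if0 (z * 2) then (z + -1) else ((λx. -3) -2)), E={z↦thunk(((λw. ((λy. w) w)) (-4 + 1)), ∅)}, St=[subL(8)]>
4. <T=(z * 2), E={z↦thunk(((λw. ((λy. w) w)) (-4 + 1)), ∅)}, St=[if0 :: subL(8)]>
5. <T=z, E={z↦thunk(((λw. ((λy. w) w)) (-4 + 1)), ∅)}, St=[mulR :: if0 :: subL(8)]>
6. <T=((λw. ((λy. w) w)) (-4 + 1)), E=∅, St=[mulR :: if0 :: subL(8)]>
7. <T=(λw. ((λy. w) w)), E=∅, St=[thunk :: mulR :: if0 :: subL(8)]>
8. <T=((λy. w) w), E={w↦thunk((-4 + 1), ∅)}, St=[mulR :: if0 :: subL(8)]>
9. <T=(λy. w), E={w↦thunk((-4 + 1), ∅)}, St=[thunk :: mulR :: if0 :: subL(8)]>
10. <T=w, E={y↦thunk(w, {w↦thunk((-4 + 1), ∅)}), w↦thunk((-4 + 1), ∅)}, St=[mulR :: if0 :: subL(8)]>
11. <T=(-4 + 1), E=∅, St=[mulR :: if0 :: subL(8)]>
12. <T=-4, E=∅, St=[addR :: mulR :: if0 :: subL(8)]>
13. <T=1, E=∅, St=[addL(-4) :: mulR :: if0 :: subL(8)]>
14. <T=2, E={z↦thunk(((λw. ((λy. w) w)) (-4 + 1)), ∅)}, St=[mulL(-3) :: if0 :: subL(8)]>
15. <T=((λx. -3) -2), E={z↦thunk(((λw. ((λy. w) w)) (-4 + 1)), ∅)}, St=[subL(8)]>
16. <T=(λx. -3), E={z↦thunk(((λw. ((λy. w) w)) (-4 + 1)), ∅)}, St=[thunk :: subL(8)]>
17. <T=-3, E={x↦thunk(-2, {z↦thunk(((λw. ((λy. w) w)) (-4 + 1)), ∅)}), z↦thunk(((λw. ((λy. w) w)) (-4 + 1)), ∅)}, St=[subL(8)]>
→ final value 11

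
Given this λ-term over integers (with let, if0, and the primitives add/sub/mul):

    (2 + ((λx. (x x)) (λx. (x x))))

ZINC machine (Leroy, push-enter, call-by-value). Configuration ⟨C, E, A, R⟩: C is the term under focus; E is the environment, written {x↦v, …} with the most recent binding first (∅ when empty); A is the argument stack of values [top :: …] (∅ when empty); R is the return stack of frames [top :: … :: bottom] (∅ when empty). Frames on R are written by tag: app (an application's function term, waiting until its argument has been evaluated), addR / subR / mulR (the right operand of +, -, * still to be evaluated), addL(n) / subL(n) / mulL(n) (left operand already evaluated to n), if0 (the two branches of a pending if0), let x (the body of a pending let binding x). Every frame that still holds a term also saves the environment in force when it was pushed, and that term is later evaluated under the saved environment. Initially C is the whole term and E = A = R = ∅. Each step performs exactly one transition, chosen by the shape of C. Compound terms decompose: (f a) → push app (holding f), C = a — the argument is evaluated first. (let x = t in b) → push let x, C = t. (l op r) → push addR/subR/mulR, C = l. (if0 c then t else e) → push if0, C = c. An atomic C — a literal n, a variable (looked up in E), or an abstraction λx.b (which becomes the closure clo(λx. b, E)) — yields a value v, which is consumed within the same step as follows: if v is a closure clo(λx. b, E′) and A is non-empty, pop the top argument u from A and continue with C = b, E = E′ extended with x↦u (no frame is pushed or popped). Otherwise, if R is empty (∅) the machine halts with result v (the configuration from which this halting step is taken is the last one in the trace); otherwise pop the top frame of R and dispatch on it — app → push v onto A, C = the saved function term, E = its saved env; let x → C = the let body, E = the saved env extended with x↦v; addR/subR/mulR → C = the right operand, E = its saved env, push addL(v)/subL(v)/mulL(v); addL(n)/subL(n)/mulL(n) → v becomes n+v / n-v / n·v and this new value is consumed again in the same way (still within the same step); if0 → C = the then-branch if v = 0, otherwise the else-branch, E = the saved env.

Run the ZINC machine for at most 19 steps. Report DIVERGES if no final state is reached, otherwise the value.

step 0: ⟨C=(2 + ((λx. (x x)) (λx. (x x)))); E=∅; A=∅; R=∅⟩
step 1: ⟨C=2; E=∅; A=∅; R=[addR]⟩
step 2: ⟨C=((λx. (x x)) (λx. (x x))); E=∅; A=∅; R=[addL(2)]⟩
step 3: ⟨C=(λx. (x x)); E=∅; A=∅; R=[app :: addL(2)]⟩
step 4: ⟨C=(λx. (x x)); E=∅; A=[clo(λx. (x x), ∅)]; R=[addL(2)]⟩
step 5: ⟨C=(x x); E={x↦clo(λx. (x x), ∅)}; A=∅; R=[addL(2)]⟩
step 6: ⟨C=x; E={x↦clo(λx. (x x), ∅)}; A=∅; R=[app :: addL(2)]⟩
step 7: ⟨C=x; E={x↦clo(λx. (x x), ∅)}; A=[clo(λx. (x x), ∅)]; R=[addL(2)]⟩
… configuration repeats with period 3 (steps 5–7 recur indefinitely) …

Answer: DIVERGES (no final state within 19 steps)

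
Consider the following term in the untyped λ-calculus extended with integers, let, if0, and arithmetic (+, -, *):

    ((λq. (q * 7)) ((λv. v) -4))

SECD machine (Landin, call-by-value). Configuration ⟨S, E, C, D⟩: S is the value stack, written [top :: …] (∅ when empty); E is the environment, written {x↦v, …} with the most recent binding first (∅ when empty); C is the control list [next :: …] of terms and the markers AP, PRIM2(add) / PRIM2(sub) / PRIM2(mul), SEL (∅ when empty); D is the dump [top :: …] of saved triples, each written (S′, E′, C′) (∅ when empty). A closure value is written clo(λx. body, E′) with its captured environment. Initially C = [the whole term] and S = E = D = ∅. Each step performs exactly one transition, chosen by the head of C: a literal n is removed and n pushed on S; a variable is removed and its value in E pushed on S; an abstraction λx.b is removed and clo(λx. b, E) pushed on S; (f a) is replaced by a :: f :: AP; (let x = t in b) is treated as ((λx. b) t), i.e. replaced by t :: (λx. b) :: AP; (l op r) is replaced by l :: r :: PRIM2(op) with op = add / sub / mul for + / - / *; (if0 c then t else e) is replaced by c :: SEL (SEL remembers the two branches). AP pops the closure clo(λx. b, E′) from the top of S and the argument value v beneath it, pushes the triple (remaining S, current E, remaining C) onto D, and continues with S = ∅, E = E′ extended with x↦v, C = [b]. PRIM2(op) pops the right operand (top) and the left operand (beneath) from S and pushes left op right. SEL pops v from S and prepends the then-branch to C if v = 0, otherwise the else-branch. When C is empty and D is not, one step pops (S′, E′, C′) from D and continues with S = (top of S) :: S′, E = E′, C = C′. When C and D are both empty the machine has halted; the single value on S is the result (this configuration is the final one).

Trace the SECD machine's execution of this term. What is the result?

Answer: -28

Execution trace:
[0] <S=∅, E=∅, C=[((λq. (q * 7)) ((λv. v) -4))], D=∅>
[1] <S=∅, E=∅, C=[((λv. v) -4) :: (λq. (q * 7)) :: AP], D=∅>
[2] <S=∅, E=∅, C=[-4 :: (λv. v) :: AP :: (λq. (q * 7)) :: AP], D=∅>
[3] <S=[-4], E=∅, C=[(λv. v) :: AP :: (λq. (q * 7)) :: AP], D=∅>
[4] <S=[clo(λv. v, ∅) :: -4], E=∅, C=[AP :: (λq. (q * 7)) :: AP], D=∅>
[5] <S=∅, E={v↦-4}, C=[v], D=[(∅, ∅, [(λq. (q * 7)) :: AP])]>
[6] <S=[-4], E={v↦-4}, C=∅, D=[(∅, ∅, [(λq. (q * 7)) :: AP])]>
[7] <S=[-4], E=∅, C=[(λq. (q * 7)) :: AP], D=∅>
[8] <S=[clo(λq. (q * 7), ∅) :: -4], E=∅, C=[AP], D=∅>
[9] <S=∅, E={q↦-4}, C=[(q * 7)], D=[(∅, ∅, ∅)]>
[10] <S=∅, E={q↦-4}, C=[q :: 7 :: PRIM2(mul)], D=[(∅, ∅, ∅)]>
[11] <S=[-4], E={q↦-4}, C=[7 :: PRIM2(mul)], D=[(∅, ∅, ∅)]>
[12] <S=[7 :: -4], E={q↦-4}, C=[PRIM2(mul)], D=[(∅, ∅, ∅)]>
[13] <S=[-28], E={q↦-4}, C=∅, D=[(∅, ∅, ∅)]>
[14] <S=[-28], E=∅, C=∅, D=∅>
→ final value -28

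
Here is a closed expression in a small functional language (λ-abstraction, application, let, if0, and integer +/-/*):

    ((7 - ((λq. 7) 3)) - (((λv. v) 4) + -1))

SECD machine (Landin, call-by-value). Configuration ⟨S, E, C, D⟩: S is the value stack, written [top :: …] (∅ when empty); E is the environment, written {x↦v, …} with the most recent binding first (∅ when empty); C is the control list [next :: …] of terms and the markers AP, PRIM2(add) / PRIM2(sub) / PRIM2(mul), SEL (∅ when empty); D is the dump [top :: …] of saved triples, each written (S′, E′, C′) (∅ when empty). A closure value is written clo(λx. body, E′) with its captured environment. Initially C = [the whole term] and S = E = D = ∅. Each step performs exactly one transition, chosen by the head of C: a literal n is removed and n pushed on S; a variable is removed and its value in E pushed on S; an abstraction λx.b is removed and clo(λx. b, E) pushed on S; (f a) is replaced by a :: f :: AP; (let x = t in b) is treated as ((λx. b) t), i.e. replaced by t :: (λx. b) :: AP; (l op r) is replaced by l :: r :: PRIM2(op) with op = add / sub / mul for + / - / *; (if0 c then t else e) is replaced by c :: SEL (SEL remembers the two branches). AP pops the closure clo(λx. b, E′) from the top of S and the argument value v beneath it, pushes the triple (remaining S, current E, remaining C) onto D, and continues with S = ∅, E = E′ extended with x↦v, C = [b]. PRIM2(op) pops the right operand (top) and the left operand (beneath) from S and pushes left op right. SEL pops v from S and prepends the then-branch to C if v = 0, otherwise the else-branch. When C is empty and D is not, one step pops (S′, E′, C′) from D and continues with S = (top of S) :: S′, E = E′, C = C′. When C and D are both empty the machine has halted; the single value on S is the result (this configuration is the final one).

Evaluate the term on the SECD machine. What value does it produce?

Answer: -3

Execution trace:
[0] <S=∅, E=∅, C=[((7 - ((λq. 7) 3)) - (((λv. v) 4) + -1))], D=∅>
[1] <S=∅, E=∅, C=[(7 - ((λq. 7) 3)) :: (((λv. v) 4) + -1) :: PRIM2(sub)], D=∅>
[2] <S=∅, E=∅, C=[7 :: ((λq. 7) 3) :: PRIM2(sub) :: (((λv. v) 4) + -1) :: PRIM2(sub)], D=∅>
[3] <S=[7], E=∅, C=[((λq. 7) 3) :: PRIM2(sub) :: (((λv. v) 4) + -1) :: PRIM2(sub)], D=∅>
[4] <S=[7], E=∅, C=[3 :: (λq. 7) :: AP :: PRIM2(sub) :: (((λv. v) 4) + -1) :: PRIM2(sub)], D=∅>
[5] <S=[3 :: 7], E=∅, C=[(λq. 7) :: AP :: PRIM2(sub) :: (((λv. v) 4) + -1) :: PRIM2(sub)], D=∅>
[6] <S=[clo(λq. 7, ∅) :: 3 :: 7], E=∅, C=[AP :: PRIM2(sub) :: (((λv. v) 4) + -1) :: PRIM2(sub)], D=∅>
[7] <S=∅, E={q↦3}, C=[7], D=[([7], ∅, [PRIM2(sub) :: (((λv. v) 4) + -1) :: PRIM2(sub)])]>
[8] <S=[7], E={q↦3}, C=∅, D=[([7], ∅, [PRIM2(sub) :: (((λv. v) 4) + -1) :: PRIM2(sub)])]>
[9] <S=[7 :: 7], E=∅, C=[PRIM2(sub) :: (((λv. v) 4) + -1) :: PRIM2(sub)], D=∅>
[10] <S=[0], E=∅, C=[(((λv. v) 4) + -1) :: PRIM2(sub)], D=∅>
[11] <S=[0], E=∅, C=[((λv. v) 4) :: -1 :: PRIM2(add) :: PRIM2(sub)], D=∅>
[12] <S=[0], E=∅, C=[4 :: (λv. v) :: AP :: -1 :: PRIM2(add) :: PRIM2(sub)], D=∅>
[13] <S=[4 :: 0], E=∅, C=[(λv. v) :: AP :: -1 :: PRIM2(add) :: PRIM2(sub)], D=∅>
[14] <S=[clo(λv. v, ∅) :: 4 :: 0], E=∅, C=[AP :: -1 :: PRIM2(add) :: PRIM2(sub)], D=∅>
[15] <S=∅, E={v↦4}, C=[v], D=[([0], ∅, [-1 :: PRIM2(add) :: PRIM2(sub)])]>
[16] <S=[4], E={v↦4}, C=∅, D=[([0], ∅, [-1 :: PRIM2(add) :: PRIM2(sub)])]>
[17] <S=[4 :: 0], E=∅, C=[-1 :: PRIM2(add) :: PRIM2(sub)], D=∅>
[18] <S=[-1 :: 4 :: 0], E=∅, C=[PRIM2(add) :: PRIM2(sub)], D=∅>
[19] <S=[3 :: 0], E=∅, C=[PRIM2(sub)], D=∅>
[20] <S=[-3], E=∅, C=∅, D=∅>
→ final value -3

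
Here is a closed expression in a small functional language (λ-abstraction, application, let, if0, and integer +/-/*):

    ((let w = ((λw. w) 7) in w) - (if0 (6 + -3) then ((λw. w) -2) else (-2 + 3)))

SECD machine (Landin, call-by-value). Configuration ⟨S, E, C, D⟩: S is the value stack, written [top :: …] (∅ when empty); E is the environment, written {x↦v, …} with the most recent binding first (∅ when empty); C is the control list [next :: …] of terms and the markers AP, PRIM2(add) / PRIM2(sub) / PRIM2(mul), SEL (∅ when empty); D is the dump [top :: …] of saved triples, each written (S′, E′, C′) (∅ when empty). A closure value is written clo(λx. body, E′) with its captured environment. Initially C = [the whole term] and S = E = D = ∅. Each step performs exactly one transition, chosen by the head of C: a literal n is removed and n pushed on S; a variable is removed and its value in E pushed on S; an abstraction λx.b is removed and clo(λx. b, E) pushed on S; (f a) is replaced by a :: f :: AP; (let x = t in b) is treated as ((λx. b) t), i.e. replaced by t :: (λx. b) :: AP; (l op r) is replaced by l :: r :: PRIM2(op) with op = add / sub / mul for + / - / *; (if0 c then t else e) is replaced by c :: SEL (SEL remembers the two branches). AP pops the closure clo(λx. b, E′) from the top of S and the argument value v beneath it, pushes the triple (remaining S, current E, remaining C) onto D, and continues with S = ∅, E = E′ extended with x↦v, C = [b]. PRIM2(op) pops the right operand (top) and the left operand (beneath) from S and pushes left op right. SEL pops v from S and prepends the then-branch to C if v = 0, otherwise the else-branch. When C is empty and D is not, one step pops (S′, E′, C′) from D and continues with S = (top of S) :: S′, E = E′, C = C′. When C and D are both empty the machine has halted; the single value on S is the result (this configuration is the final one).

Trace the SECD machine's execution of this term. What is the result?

t=0: <S=∅, E=∅, C=[((let w = ((λw. w) 7) in w) - (if0 (6 + -3) then ((λw. w) -2) else (-2 + 3)))], D=∅>
t=1: <S=∅, E=∅, C=[(let w = ((λw. w) 7) in w) :: (if0 (6 + -3) then ((λw. w) -2) else (-2 + 3)) :: PRIM2(sub)], D=∅>
t=2: <S=∅, E=∅, C=[((λw. w) 7) :: (λw. w) :: AP :: (if0 (6 + -3) then ((λw. w) -2) else (-2 + 3)) :: PRIM2(sub)], D=∅>
t=3: <S=∅, E=∅, C=[7 :: (λw. w) :: AP :: (λw. w) :: AP :: (if0 (6 + -3) then ((λw. w) -2) else (-2 + 3)) :: PRIM2(sub)], D=∅>
t=4: <S=[7], E=∅, C=[(λw. w) :: AP :: (λw. w) :: AP :: (if0 (6 + -3) then ((λw. w) -2) else (-2 + 3)) :: PRIM2(sub)], D=∅>
t=5: <S=[clo(λw. w, ∅) :: 7], E=∅, C=[AP :: (λw. w) :: AP :: (if0 (6 + -3) then ((λw. w) -2) else (-2 + 3)) :: PRIM2(sub)], D=∅>
t=6: <S=∅, E={w↦7}, C=[w], D=[(∅, ∅, [(λw. w) :: AP :: (if0 (6 + -3) then ((λw. w) -2) else (-2 + 3)) :: PRIM2(sub)])]>
t=7: <S=[7], E={w↦7}, C=∅, D=[(∅, ∅, [(λw. w) :: AP :: (if0 (6 + -3) then ((λw. w) -2) else (-2 + 3)) :: PRIM2(sub)])]>
t=8: <S=[7], E=∅, C=[(λw. w) :: AP :: (if0 (6 + -3) then ((λw. w) -2) else (-2 + 3)) :: PRIM2(sub)], D=∅>
t=9: <S=[clo(λw. w, ∅) :: 7], E=∅, C=[AP :: (if0 (6 + -3) then ((λw. w) -2) else (-2 + 3)) :: PRIM2(sub)], D=∅>
t=10: <S=∅, E={w↦7}, C=[w], D=[(∅, ∅, [(if0 (6 + -3) then ((λw. w) -2) else (-2 + 3)) :: PRIM2(sub)])]>
t=11: <S=[7], E={w↦7}, C=∅, D=[(∅, ∅, [(if0 (6 + -3) then ((λw. w) -2) else (-2 + 3)) :: PRIM2(sub)])]>
t=12: <S=[7], E=∅, C=[(if0 (6 + -3) then ((λw. w) -2) else (-2 + 3)) :: PRIM2(sub)], D=∅>
t=13: <S=[7], E=∅, C=[(6 + -3) :: SEL :: PRIM2(sub)], D=∅>
t=14: <S=[7], E=∅, C=[6 :: -3 :: PRIM2(add) :: SEL :: PRIM2(sub)], D=∅>
t=15: <S=[6 :: 7], E=∅, C=[-3 :: PRIM2(add) :: SEL :: PRIM2(sub)], D=∅>
t=16: <S=[-3 :: 6 :: 7], E=∅, C=[PRIM2(add) :: SEL :: PRIM2(sub)], D=∅>
t=17: <S=[3 :: 7], E=∅, C=[SEL :: PRIM2(sub)], D=∅>
t=18: <S=[7], E=∅, C=[(-2 + 3) :: PRIM2(sub)], D=∅>
t=19: <S=[7], E=∅, C=[-2 :: 3 :: PRIM2(add) :: PRIM2(sub)], D=∅>
t=20: <S=[-2 :: 7], E=∅, C=[3 :: PRIM2(add) :: PRIM2(sub)], D=∅>
t=21: <S=[3 :: -2 :: 7], E=∅, C=[PRIM2(add) :: PRIM2(sub)], D=∅>
t=22: <S=[1 :: 7], E=∅, C=[PRIM2(sub)], D=∅>
t=23: <S=[6], E=∅, C=∅, D=∅>
→ final value 6

Answer: 6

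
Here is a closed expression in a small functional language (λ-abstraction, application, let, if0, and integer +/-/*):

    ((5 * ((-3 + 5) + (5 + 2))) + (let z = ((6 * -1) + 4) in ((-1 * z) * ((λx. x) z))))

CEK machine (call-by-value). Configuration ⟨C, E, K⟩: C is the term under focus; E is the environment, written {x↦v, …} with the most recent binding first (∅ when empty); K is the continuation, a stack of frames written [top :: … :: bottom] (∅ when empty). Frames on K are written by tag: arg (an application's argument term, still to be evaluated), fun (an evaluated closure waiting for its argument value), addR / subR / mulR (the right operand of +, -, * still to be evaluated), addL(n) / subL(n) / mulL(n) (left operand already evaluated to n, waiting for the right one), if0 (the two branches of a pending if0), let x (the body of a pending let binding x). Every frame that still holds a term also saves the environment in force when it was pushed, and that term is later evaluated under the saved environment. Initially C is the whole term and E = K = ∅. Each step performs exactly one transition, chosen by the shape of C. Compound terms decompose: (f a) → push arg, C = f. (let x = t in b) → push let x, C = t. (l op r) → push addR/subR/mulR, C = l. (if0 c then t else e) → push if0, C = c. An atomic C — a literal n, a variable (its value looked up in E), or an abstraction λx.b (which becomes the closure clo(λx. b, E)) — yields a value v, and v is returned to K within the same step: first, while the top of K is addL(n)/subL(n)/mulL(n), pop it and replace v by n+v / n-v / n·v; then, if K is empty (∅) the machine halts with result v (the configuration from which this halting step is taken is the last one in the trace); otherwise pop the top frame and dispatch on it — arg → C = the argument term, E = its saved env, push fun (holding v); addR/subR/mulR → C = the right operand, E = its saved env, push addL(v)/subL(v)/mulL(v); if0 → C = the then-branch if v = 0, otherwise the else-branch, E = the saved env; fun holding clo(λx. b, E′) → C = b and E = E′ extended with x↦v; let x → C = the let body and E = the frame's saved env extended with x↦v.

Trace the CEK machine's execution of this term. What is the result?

step 0: ⟨C=((5 * ((-3 + 5) + (5 + 2))) + (let z = ((6 * -1) + 4) in ((-1 * z) * ((λx. x) z)))); E=∅; K=∅⟩
step 1: ⟨C=(5 * ((-3 + 5) + (5 + 2))); E=∅; K=[addR]⟩
step 2: ⟨C=5; E=∅; K=[mulR :: addR]⟩
step 3: ⟨C=((-3 + 5) + (5 + 2)); E=∅; K=[mulL(5) :: addR]⟩
step 4: ⟨C=(-3 + 5); E=∅; K=[addR :: mulL(5) :: addR]⟩
step 5: ⟨C=-3; E=∅; K=[addR :: addR :: mulL(5) :: addR]⟩
step 6: ⟨C=5; E=∅; K=[addL(-3) :: addR :: mulL(5) :: addR]⟩
step 7: ⟨C=(5 + 2); E=∅; K=[addL(2) :: mulL(5) :: addR]⟩
step 8: ⟨C=5; E=∅; K=[addR :: addL(2) :: mulL(5) :: addR]⟩
step 9: ⟨C=2; E=∅; K=[addL(5) :: addL(2) :: mulL(5) :: addR]⟩
step 10: ⟨C=(let z = ((6 * -1) + 4) in ((-1 * z) * ((λx. x) z))); E=∅; K=[addL(45)]⟩
step 11: ⟨C=((6 * -1) + 4); E=∅; K=[let z :: addL(45)]⟩
step 12: ⟨C=(6 * -1); E=∅; K=[addR :: let z :: addL(45)]⟩
step 13: ⟨C=6; E=∅; K=[mulR :: addR :: let z :: addL(45)]⟩
step 14: ⟨C=-1; E=∅; K=[mulL(6) :: addR :: let z :: addL(45)]⟩
step 15: ⟨C=4; E=∅; K=[addL(-6) :: let z :: addL(45)]⟩
step 16: ⟨C=((-1 * z) * ((λx. x) z)); E={z↦-2}; K=[addL(45)]⟩
step 17: ⟨C=(-1 * z); E={z↦-2}; K=[mulR :: addL(45)]⟩
step 18: ⟨C=-1; E={z↦-2}; K=[mulR :: mulR :: addL(45)]⟩
step 19: ⟨C=z; E={z↦-2}; K=[mulL(-1) :: mulR :: addL(45)]⟩
step 20: ⟨C=((λx. x) z); E={z↦-2}; K=[mulL(2) :: addL(45)]⟩
step 21: ⟨C=(λx. x); E={z↦-2}; K=[arg :: mulL(2) :: addL(45)]⟩
step 22: ⟨C=z; E={z↦-2}; K=[fun :: mulL(2) :: addL(45)]⟩
step 23: ⟨C=x; E={x↦-2, z↦-2}; K=[mulL(2) :: addL(45)]⟩
→ final value 41

Answer: 41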